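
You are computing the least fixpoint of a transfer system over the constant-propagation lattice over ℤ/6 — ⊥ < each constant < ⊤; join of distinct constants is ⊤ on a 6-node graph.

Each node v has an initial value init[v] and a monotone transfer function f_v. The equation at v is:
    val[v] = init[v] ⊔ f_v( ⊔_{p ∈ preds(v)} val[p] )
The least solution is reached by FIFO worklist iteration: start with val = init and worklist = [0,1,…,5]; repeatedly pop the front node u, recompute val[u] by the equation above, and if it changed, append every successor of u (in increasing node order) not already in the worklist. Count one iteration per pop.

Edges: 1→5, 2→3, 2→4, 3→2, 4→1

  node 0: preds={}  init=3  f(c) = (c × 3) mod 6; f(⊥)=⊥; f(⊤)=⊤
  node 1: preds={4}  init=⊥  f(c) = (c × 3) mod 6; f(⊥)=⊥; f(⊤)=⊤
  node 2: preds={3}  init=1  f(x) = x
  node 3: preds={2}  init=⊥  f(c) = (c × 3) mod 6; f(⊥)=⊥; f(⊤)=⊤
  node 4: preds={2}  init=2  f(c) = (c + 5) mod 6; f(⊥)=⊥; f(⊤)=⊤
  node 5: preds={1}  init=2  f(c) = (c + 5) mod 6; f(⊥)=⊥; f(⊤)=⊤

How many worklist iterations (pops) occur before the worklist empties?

Iteration log — 12 steps:
  step 1. node 0  ⊔preds=⊥  new=3  stable
  step 2. node 1  ⊔preds=2  new=0  old=⊥  +wl: 
  step 3. node 2  ⊔preds=⊥  new=1  stable
  step 4. node 3  ⊔preds=1  new=3  old=⊥  +wl: 2
  step 5. node 4  ⊔preds=1  new=⊤  old=2  +wl: 1
  step 6. node 5  ⊔preds=0  new=⊤  old=2  +wl: 
  step 7. node 2  ⊔preds=3  new=⊤  old=1  +wl: 3,4
  step 8. node 1  ⊔preds=⊤  new=⊤  old=0  +wl: 5
  step 9. node 3  ⊔preds=⊤  new=⊤  old=3  +wl: 2
  step 10. node 4  ⊔preds=⊤  new=⊤  stable
  step 11. node 5  ⊔preds=⊤  new=⊤  stable
  step 12. node 2  ⊔preds=⊤  new=⊤  stable

Least fixpoint reached:
  node 0: 3
  node 1: ⊤
  node 2: ⊤
  node 3: ⊤
  node 4: ⊤
  node 5: ⊤

12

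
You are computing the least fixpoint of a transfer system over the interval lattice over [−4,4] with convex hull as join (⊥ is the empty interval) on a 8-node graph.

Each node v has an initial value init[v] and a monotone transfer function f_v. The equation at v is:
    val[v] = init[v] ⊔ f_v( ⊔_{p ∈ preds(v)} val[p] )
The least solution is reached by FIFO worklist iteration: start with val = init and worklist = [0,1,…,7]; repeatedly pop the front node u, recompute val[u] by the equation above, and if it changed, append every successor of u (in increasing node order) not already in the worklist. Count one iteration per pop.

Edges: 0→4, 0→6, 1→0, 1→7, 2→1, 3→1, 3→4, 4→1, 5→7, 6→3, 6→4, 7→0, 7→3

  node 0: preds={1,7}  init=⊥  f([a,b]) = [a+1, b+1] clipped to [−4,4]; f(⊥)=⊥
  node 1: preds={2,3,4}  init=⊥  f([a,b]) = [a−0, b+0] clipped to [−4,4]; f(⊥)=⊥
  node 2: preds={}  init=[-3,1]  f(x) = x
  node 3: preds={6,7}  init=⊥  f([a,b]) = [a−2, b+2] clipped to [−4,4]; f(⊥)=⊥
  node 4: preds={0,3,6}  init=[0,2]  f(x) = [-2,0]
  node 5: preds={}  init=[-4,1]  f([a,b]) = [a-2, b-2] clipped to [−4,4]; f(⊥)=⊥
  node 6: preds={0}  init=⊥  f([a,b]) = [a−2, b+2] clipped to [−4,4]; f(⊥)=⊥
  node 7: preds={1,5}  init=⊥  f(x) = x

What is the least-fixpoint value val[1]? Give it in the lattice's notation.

[-4,4]

Iteration log — 22 steps:
  step 1. node 0  ⊔preds=⊥  new=⊥  stable
  step 2. node 1  ⊔preds=[-3,2]  new=[-3,2]  old=⊥  +wl: 0
  step 3. node 2  ⊔preds=⊥  new=[-3,1]  stable
  step 4. node 3  ⊔preds=⊥  new=⊥  stable
  step 5. node 4  ⊔preds=⊥  new=[-2,2]  old=[0,2]  +wl: 1
  step 6. node 5  ⊔preds=⊥  new=[-4,1]  stable
  step 7. node 6  ⊔preds=⊥  new=⊥  stable
  step 8. node 7  ⊔preds=[-4,2]  new=[-4,2]  old=⊥  +wl: 3
  step 9. node 0  ⊔preds=[-4,2]  new=[-3,3]  old=⊥  +wl: 4,6
  step 10. node 1  ⊔preds=[-3,2]  new=[-3,2]  stable
  step 11. node 3  ⊔preds=[-4,2]  new=[-4,4]  old=⊥  +wl: 1
  step 12. node 4  ⊔preds=[-4,4]  new=[-2,2]  stable
  step 13. node 6  ⊔preds=[-3,3]  new=[-4,4]  old=⊥  +wl: 3,4
  step 14. node 1  ⊔preds=[-4,4]  new=[-4,4]  old=[-3,2]  +wl: 0,7
  step 15. node 3  ⊔preds=[-4,4]  new=[-4,4]  stable
  step 16. node 4  ⊔preds=[-4,4]  new=[-2,2]  stable
  step 17. node 0  ⊔preds=[-4,4]  new=[-3,4]  old=[-3,3]  +wl: 4,6
  step 18. node 7  ⊔preds=[-4,4]  new=[-4,4]  old=[-4,2]  +wl: 0,3
  step 19. node 4  ⊔preds=[-4,4]  new=[-2,2]  stable
  step 20. node 6  ⊔preds=[-3,4]  new=[-4,4]  stable
  step 21. node 0  ⊔preds=[-4,4]  new=[-3,4]  stable
  step 22. node 3  ⊔preds=[-4,4]  new=[-4,4]  stable

Least fixpoint reached:
  node 0: [-3,4]
  node 1: [-4,4]
  node 2: [-3,1]
  node 3: [-4,4]
  node 4: [-2,2]
  node 5: [-4,1]
  node 6: [-4,4]
  node 7: [-4,4]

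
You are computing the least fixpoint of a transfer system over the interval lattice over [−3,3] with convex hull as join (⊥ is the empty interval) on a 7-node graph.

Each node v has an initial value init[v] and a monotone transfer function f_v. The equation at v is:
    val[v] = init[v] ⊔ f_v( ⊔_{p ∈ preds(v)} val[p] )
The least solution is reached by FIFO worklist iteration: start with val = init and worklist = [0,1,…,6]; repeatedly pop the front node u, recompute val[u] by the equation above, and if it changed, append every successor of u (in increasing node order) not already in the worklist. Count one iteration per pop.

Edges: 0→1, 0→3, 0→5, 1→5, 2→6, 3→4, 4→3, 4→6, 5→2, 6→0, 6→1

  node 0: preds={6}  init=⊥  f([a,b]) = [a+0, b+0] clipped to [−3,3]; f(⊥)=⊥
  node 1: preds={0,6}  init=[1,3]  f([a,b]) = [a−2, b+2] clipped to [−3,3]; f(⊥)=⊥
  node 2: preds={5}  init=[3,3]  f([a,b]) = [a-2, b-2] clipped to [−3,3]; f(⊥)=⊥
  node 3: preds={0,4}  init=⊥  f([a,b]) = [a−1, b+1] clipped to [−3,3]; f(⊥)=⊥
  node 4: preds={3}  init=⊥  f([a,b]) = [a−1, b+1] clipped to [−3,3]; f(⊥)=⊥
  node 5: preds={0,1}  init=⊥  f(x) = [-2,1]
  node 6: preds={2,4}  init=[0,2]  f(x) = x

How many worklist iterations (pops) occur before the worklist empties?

Worklist (19 pops):
  #1 pop 0: in=[0,2] → [0,2] (was ⊥); enqueue []
  #2 pop 1: in=[0,2] → [-2,3] (was [1,3]); enqueue []
  #3 pop 2: in=⊥ → [3,3] (no change)
  #4 pop 3: in=[0,2] → [-1,3] (was ⊥); enqueue []
  #5 pop 4: in=[-1,3] → [-2,3] (was ⊥); enqueue [3]
  #6 pop 5: in=[-2,3] → [-2,1] (was ⊥); enqueue [2]
  #7 pop 6: in=[-2,3] → [-2,3] (was [0,2]); enqueue [0,1]
  #8 pop 3: in=[-2,3] → [-3,3] (was [-1,3]); enqueue [4]
  #9 pop 2: in=[-2,1] → [-3,3] (was [3,3]); enqueue [6]
  #10 pop 0: in=[-2,3] → [-2,3] (was [0,2]); enqueue [3,5]
  #11 pop 1: in=[-2,3] → [-3,3] (was [-2,3]); enqueue []
  #12 pop 4: in=[-3,3] → [-3,3] (was [-2,3]); enqueue []
  #13 pop 6: in=[-3,3] → [-3,3] (was [-2,3]); enqueue [0,1]
  #14 pop 3: in=[-3,3] → [-3,3] (no change)
  #15 pop 5: in=[-3,3] → [-2,1] (no change)
  #16 pop 0: in=[-3,3] → [-3,3] (was [-2,3]); enqueue [3,5]
  #17 pop 1: in=[-3,3] → [-3,3] (no change)
  #18 pop 3: in=[-3,3] → [-3,3] (no change)
  #19 pop 5: in=[-3,3] → [-2,1] (no change)

Fixpoint:
  val[0] = [-3,3]
  val[1] = [-3,3]
  val[2] = [-3,3]
  val[3] = [-3,3]
  val[4] = [-3,3]
  val[5] = [-2,1]
  val[6] = [-3,3]

19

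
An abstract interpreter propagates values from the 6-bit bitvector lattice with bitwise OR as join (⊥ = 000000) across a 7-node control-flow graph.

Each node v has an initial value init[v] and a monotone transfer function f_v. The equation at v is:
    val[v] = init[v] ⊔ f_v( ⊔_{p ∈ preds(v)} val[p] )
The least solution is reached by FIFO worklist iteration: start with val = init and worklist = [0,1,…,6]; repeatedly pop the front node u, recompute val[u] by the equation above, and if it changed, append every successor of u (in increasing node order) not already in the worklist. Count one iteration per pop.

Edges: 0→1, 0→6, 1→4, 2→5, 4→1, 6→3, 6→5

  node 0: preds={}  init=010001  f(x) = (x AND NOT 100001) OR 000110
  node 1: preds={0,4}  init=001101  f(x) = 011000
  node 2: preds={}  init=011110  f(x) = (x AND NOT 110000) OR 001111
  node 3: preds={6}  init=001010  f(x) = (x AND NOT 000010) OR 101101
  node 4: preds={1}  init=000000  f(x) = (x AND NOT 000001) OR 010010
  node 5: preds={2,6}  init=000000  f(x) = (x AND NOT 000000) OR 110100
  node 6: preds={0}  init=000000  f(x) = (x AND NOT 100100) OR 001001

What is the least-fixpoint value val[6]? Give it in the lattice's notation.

011011

Trace (10 dequeues):
  [1] u=0 | in 000000 | out 010111 | prev 010001 | push {}
  [2] u=1 | in 010111 | out 011101 | prev 001101 | push {}
  [3] u=2 | in 000000 | out 011111 | prev 011110 | push {}
  [4] u=3 | in 000000 | out 101111 | prev 001010 | push {}
  [5] u=4 | in 011101 | out 011110 | prev 000000 | push {1}
  [6] u=5 | in 011111 | out 111111 | prev 000000 | push {}
  [7] u=6 | in 010111 | out 011011 | prev 000000 | push {3,5}
  [8] u=1 | in 011111 | out 011101 | ==
  [9] u=3 | in 011011 | out 111111 | prev 101111 | push {}
  [10] u=5 | in 011111 | out 111111 | ==

Converged values:
  [0] 010111
  [1] 011101
  [2] 011111
  [3] 111111
  [4] 011110
  [5] 111111
  [6] 011011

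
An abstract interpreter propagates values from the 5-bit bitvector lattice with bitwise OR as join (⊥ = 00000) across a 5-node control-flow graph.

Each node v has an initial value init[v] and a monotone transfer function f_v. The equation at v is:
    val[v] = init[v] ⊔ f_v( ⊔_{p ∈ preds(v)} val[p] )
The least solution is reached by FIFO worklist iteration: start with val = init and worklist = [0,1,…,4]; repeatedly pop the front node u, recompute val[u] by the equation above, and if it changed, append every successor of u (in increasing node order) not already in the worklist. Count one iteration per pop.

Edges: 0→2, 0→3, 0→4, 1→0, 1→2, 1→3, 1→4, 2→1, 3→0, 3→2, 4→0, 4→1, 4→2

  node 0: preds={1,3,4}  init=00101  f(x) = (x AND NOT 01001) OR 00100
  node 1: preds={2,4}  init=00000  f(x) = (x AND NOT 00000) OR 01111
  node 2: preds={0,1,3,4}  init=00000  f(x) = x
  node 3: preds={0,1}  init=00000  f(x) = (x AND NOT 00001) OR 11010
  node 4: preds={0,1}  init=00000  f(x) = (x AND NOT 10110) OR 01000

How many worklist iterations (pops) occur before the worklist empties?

15

Trace (15 dequeues):
  [1] u=0 | in 00000 | out 00101 | ==
  [2] u=1 | in 00000 | out 01111 | prev 00000 | push {0}
  [3] u=2 | in 01111 | out 01111 | prev 00000 | push {1}
  [4] u=3 | in 01111 | out 11110 | prev 00000 | push {2}
  [5] u=4 | in 01111 | out 01001 | prev 00000 | push {}
  [6] u=0 | in 11111 | out 10111 | prev 00101 | push {3,4}
  [7] u=1 | in 01111 | out 01111 | ==
  [8] u=2 | in 11111 | out 11111 | prev 01111 | push {1}
  [9] u=3 | in 11111 | out 11110 | ==
  [10] u=4 | in 11111 | out 01001 | ==
  [11] u=1 | in 11111 | out 11111 | prev 01111 | push {0,2,3,4}
  [12] u=0 | in 11111 | out 10111 | ==
  [13] u=2 | in 11111 | out 11111 | ==
  [14] u=3 | in 11111 | out 11110 | ==
  [15] u=4 | in 11111 | out 01001 | ==

Converged values:
  [0] 10111
  [1] 11111
  [2] 11111
  [3] 11110
  [4] 01001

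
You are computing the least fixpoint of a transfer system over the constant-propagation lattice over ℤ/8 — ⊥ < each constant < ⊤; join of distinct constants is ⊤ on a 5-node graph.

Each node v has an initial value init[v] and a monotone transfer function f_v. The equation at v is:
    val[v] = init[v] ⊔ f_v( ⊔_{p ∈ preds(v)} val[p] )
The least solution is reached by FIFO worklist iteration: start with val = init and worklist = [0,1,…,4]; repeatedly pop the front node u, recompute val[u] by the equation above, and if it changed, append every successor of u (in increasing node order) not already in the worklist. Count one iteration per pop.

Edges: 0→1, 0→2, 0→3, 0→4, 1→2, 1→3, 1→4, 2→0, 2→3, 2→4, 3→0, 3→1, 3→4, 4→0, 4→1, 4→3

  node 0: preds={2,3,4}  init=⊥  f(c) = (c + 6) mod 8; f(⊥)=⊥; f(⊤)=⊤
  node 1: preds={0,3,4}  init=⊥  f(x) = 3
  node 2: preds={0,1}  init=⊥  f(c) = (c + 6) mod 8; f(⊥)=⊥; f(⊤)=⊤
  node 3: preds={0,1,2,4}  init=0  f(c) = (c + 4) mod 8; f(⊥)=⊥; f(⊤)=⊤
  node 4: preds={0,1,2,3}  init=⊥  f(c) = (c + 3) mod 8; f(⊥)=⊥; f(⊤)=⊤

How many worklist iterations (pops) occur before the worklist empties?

Iteration log — 10 steps:
  step 1. node 0  ⊔preds=0  new=6  old=⊥  +wl: 
  step 2. node 1  ⊔preds=⊤  new=3  old=⊥  +wl: 
  step 3. node 2  ⊔preds=⊤  new=⊤  old=⊥  +wl: 0
  step 4. node 3  ⊔preds=⊤  new=⊤  old=0  +wl: 1
  step 5. node 4  ⊔preds=⊤  new=⊤  old=⊥  +wl: 3
  step 6. node 0  ⊔preds=⊤  new=⊤  old=6  +wl: 2,4
  step 7. node 1  ⊔preds=⊤  new=3  stable
  step 8. node 3  ⊔preds=⊤  new=⊤  stable
  step 9. node 2  ⊔preds=⊤  new=⊤  stable
  step 10. node 4  ⊔preds=⊤  new=⊤  stable

Least fixpoint reached:
  node 0: ⊤
  node 1: 3
  node 2: ⊤
  node 3: ⊤
  node 4: ⊤

10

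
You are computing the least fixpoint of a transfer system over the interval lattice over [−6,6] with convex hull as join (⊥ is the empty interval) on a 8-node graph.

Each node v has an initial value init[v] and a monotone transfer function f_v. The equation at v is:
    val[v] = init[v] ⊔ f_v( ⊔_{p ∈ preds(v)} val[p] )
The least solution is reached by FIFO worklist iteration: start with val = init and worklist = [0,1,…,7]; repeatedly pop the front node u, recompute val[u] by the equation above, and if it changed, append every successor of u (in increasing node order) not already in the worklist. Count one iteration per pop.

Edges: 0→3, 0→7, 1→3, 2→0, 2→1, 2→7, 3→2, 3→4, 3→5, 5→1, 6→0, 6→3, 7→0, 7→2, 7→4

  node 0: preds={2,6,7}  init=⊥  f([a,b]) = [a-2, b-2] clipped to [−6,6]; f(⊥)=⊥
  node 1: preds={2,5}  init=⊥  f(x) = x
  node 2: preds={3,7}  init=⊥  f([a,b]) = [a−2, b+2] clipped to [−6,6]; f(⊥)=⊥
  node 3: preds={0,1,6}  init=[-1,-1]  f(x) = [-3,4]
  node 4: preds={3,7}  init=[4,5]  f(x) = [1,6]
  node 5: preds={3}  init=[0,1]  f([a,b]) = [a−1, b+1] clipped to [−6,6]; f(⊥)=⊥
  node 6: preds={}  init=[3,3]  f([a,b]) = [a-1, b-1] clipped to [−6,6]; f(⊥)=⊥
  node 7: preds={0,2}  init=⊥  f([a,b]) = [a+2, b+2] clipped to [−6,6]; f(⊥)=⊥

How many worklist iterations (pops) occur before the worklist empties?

Iteration log — 27 steps:
  step 1. node 0  ⊔preds=[3,3]  new=[1,1]  old=⊥  +wl: 
  step 2. node 1  ⊔preds=[0,1]  new=[0,1]  old=⊥  +wl: 
  step 3. node 2  ⊔preds=[-1,-1]  new=[-3,1]  old=⊥  +wl: 0,1
  step 4. node 3  ⊔preds=[0,3]  new=[-3,4]  old=[-1,-1]  +wl: 2
  step 5. node 4  ⊔preds=[-3,4]  new=[1,6]  old=[4,5]  +wl: 
  step 6. node 5  ⊔preds=[-3,4]  new=[-4,5]  old=[0,1]  +wl: 
  step 7. node 6  ⊔preds=⊥  new=[3,3]  stable
  step 8. node 7  ⊔preds=[-3,1]  new=[-1,3]  old=⊥  +wl: 4
  step 9. node 0  ⊔preds=[-3,3]  new=[-5,1]  old=[1,1]  +wl: 3,7
  step 10. node 1  ⊔preds=[-4,5]  new=[-4,5]  old=[0,1]  +wl: 
  step 11. node 2  ⊔preds=[-3,4]  new=[-5,6]  old=[-3,1]  +wl: 0,1
  step 12. node 4  ⊔preds=[-3,4]  new=[1,6]  stable
  step 13. node 3  ⊔preds=[-5,5]  new=[-3,4]  stable
  step 14. node 7  ⊔preds=[-5,6]  new=[-3,6]  old=[-1,3]  +wl: 2,4
  step 15. node 0  ⊔preds=[-5,6]  new=[-6,4]  old=[-5,1]  +wl: 3,7
  step 16. node 1  ⊔preds=[-5,6]  new=[-5,6]  old=[-4,5]  +wl: 
  step 17. node 2  ⊔preds=[-3,6]  new=[-5,6]  stable
  step 18. node 4  ⊔preds=[-3,6]  new=[1,6]  stable
  step 19. node 3  ⊔preds=[-6,6]  new=[-3,4]  stable
  step 20. node 7  ⊔preds=[-6,6]  new=[-4,6]  old=[-3,6]  +wl: 0,2,4
  step 21. node 0  ⊔preds=[-5,6]  new=[-6,4]  stable
  step 22. node 2  ⊔preds=[-4,6]  new=[-6,6]  old=[-5,6]  +wl: 0,1,7
  step 23. node 4  ⊔preds=[-4,6]  new=[1,6]  stable
  step 24. node 0  ⊔preds=[-6,6]  new=[-6,4]  stable
  step 25. node 1  ⊔preds=[-6,6]  new=[-6,6]  old=[-5,6]  +wl: 3
  step 26. node 7  ⊔preds=[-6,6]  new=[-4,6]  stable
  step 27. node 3  ⊔preds=[-6,6]  new=[-3,4]  stable

Least fixpoint reached:
  node 0: [-6,4]
  node 1: [-6,6]
  node 2: [-6,6]
  node 3: [-3,4]
  node 4: [1,6]
  node 5: [-4,5]
  node 6: [3,3]
  node 7: [-4,6]

27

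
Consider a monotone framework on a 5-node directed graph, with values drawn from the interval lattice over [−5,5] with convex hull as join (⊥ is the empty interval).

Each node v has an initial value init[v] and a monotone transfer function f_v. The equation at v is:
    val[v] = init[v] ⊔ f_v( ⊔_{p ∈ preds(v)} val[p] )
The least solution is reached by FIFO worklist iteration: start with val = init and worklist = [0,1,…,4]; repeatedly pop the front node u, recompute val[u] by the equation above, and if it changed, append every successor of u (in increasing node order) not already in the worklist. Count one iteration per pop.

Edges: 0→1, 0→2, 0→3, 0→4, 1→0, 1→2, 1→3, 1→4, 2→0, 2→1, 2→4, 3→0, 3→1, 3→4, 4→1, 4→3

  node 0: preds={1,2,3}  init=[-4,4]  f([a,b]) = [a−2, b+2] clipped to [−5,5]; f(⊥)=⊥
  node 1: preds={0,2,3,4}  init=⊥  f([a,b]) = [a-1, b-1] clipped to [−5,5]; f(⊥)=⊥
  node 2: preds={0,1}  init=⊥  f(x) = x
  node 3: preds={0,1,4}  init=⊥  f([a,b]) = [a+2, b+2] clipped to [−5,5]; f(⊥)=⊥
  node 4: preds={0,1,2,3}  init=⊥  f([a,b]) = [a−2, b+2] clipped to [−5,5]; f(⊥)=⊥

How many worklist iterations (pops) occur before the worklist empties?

12

Worklist (12 pops):
  #1 pop 0: in=⊥ → [-4,4] (no change)
  #2 pop 1: in=[-4,4] → [-5,3] (was ⊥); enqueue [0]
  #3 pop 2: in=[-5,4] → [-5,4] (was ⊥); enqueue [1]
  #4 pop 3: in=[-5,4] → [-3,5] (was ⊥); enqueue []
  #5 pop 4: in=[-5,5] → [-5,5] (was ⊥); enqueue [3]
  #6 pop 0: in=[-5,5] → [-5,5] (was [-4,4]); enqueue [2,4]
  #7 pop 1: in=[-5,5] → [-5,4] (was [-5,3]); enqueue [0]
  #8 pop 3: in=[-5,5] → [-3,5] (no change)
  #9 pop 2: in=[-5,5] → [-5,5] (was [-5,4]); enqueue [1]
  #10 pop 4: in=[-5,5] → [-5,5] (no change)
  #11 pop 0: in=[-5,5] → [-5,5] (no change)
  #12 pop 1: in=[-5,5] → [-5,4] (no change)

Fixpoint:
  val[0] = [-5,5]
  val[1] = [-5,4]
  val[2] = [-5,5]
  val[3] = [-3,5]
  val[4] = [-5,5]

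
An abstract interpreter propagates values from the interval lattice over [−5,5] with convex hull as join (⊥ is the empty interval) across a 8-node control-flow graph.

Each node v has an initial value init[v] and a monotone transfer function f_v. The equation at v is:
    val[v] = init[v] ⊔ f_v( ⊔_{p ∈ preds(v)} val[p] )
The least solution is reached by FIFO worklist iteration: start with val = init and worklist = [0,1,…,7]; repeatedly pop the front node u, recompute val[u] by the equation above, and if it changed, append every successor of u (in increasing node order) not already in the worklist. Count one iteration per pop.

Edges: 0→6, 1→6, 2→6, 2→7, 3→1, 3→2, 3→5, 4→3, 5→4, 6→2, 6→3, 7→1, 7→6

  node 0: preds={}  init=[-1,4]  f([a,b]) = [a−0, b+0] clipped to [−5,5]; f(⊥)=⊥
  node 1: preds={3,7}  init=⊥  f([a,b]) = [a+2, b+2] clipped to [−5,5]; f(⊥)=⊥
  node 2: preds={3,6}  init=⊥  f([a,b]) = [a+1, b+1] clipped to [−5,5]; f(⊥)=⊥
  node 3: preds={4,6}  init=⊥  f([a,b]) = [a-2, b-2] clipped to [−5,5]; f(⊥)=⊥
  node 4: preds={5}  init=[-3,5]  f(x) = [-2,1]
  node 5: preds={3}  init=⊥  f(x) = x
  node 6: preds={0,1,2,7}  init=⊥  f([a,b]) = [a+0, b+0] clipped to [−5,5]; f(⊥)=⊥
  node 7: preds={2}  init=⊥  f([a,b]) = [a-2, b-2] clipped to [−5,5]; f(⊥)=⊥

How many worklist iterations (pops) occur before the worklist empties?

Worklist (20 pops):
  #1 pop 0: in=⊥ → [-1,4] (no change)
  #2 pop 1: in=⊥ → ⊥ (no change)
  #3 pop 2: in=⊥ → ⊥ (no change)
  #4 pop 3: in=[-3,5] → [-5,3] (was ⊥); enqueue [1,2]
  #5 pop 4: in=⊥ → [-3,5] (no change)
  #6 pop 5: in=[-5,3] → [-5,3] (was ⊥); enqueue [4]
  #7 pop 6: in=[-1,4] → [-1,4] (was ⊥); enqueue [3]
  #8 pop 7: in=⊥ → ⊥ (no change)
  #9 pop 1: in=[-5,3] → [-3,5] (was ⊥); enqueue [6]
  #10 pop 2: in=[-5,4] → [-4,5] (was ⊥); enqueue [7]
  #11 pop 4: in=[-5,3] → [-3,5] (no change)
  #12 pop 3: in=[-3,5] → [-5,3] (no change)
  #13 pop 6: in=[-4,5] → [-4,5] (was [-1,4]); enqueue [2,3]
  #14 pop 7: in=[-4,5] → [-5,3] (was ⊥); enqueue [1,6]
  #15 pop 2: in=[-5,5] → [-4,5] (no change)
  #16 pop 3: in=[-4,5] → [-5,3] (no change)
  #17 pop 1: in=[-5,3] → [-3,5] (no change)
  #18 pop 6: in=[-5,5] → [-5,5] (was [-4,5]); enqueue [2,3]
  #19 pop 2: in=[-5,5] → [-4,5] (no change)
  #20 pop 3: in=[-5,5] → [-5,3] (no change)

Fixpoint:
  val[0] = [-1,4]
  val[1] = [-3,5]
  val[2] = [-4,5]
  val[3] = [-5,3]
  val[4] = [-3,5]
  val[5] = [-5,3]
  val[6] = [-5,5]
  val[7] = [-5,3]

20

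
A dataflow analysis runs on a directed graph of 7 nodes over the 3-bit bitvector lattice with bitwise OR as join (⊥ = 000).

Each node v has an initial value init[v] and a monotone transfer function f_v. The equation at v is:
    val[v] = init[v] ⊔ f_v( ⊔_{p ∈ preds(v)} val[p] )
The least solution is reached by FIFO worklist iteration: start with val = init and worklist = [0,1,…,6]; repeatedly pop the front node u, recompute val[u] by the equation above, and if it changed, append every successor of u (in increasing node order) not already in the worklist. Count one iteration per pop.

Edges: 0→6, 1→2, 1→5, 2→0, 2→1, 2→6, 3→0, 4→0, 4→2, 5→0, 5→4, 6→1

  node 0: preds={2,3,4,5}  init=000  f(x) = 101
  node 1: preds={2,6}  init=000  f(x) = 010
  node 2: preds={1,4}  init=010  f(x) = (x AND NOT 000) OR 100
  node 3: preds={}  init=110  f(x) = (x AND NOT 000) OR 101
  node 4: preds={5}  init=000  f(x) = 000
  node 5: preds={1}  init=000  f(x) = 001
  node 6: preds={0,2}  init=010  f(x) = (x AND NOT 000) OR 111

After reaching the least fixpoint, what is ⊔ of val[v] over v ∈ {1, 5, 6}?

111

Worklist (10 pops):
  #1 pop 0: in=110 → 101 (was 000); enqueue []
  #2 pop 1: in=010 → 010 (was 000); enqueue []
  #3 pop 2: in=010 → 110 (was 010); enqueue [0,1]
  #4 pop 3: in=000 → 111 (was 110); enqueue []
  #5 pop 4: in=000 → 000 (no change)
  #6 pop 5: in=010 → 001 (was 000); enqueue [4]
  #7 pop 6: in=111 → 111 (was 010); enqueue []
  #8 pop 0: in=111 → 101 (no change)
  #9 pop 1: in=111 → 010 (no change)
  #10 pop 4: in=001 → 000 (no change)

Fixpoint:
  val[0] = 101
  val[1] = 010
  val[2] = 110
  val[3] = 111
  val[4] = 000
  val[5] = 001
  val[6] = 111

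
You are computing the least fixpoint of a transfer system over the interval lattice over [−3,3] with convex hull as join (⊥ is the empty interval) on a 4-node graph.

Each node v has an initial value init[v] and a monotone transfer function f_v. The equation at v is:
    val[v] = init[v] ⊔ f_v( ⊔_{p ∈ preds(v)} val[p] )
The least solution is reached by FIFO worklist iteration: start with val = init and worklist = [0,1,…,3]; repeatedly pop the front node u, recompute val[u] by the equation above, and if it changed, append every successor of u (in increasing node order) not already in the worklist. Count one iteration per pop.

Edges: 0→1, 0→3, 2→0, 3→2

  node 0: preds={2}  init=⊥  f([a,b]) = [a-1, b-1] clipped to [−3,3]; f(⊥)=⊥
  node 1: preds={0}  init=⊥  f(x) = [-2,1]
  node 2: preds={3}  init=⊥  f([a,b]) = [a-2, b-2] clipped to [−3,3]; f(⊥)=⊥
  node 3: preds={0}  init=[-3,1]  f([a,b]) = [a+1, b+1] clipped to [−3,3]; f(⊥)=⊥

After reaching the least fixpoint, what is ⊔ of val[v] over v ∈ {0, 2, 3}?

Worklist (7 pops):
  #1 pop 0: in=⊥ → ⊥ (no change)
  #2 pop 1: in=⊥ → [-2,1] (was ⊥); enqueue []
  #3 pop 2: in=[-3,1] → [-3,-1] (was ⊥); enqueue [0]
  #4 pop 3: in=⊥ → [-3,1] (no change)
  #5 pop 0: in=[-3,-1] → [-3,-2] (was ⊥); enqueue [1,3]
  #6 pop 1: in=[-3,-2] → [-2,1] (no change)
  #7 pop 3: in=[-3,-2] → [-3,1] (no change)

Fixpoint:
  val[0] = [-3,-2]
  val[1] = [-2,1]
  val[2] = [-3,-1]
  val[3] = [-3,1]

[-3,1]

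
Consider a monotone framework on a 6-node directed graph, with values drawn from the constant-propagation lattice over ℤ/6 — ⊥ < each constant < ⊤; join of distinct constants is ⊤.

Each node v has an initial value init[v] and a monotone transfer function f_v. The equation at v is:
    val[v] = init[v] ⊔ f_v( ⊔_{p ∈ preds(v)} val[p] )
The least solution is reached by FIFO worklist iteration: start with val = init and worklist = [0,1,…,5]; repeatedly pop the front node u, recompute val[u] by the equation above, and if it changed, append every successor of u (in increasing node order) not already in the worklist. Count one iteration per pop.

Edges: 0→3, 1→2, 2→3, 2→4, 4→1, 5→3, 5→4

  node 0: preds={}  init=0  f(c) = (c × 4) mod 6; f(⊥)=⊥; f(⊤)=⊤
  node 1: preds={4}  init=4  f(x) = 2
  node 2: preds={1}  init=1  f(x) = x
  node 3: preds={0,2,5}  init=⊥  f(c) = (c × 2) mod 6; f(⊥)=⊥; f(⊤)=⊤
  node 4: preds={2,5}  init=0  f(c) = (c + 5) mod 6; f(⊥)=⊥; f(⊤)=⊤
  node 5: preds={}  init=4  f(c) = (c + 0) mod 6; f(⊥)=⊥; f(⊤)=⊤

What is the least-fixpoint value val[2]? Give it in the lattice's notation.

⊤

Iteration log — 7 steps:
  step 1. node 0  ⊔preds=⊥  new=0  stable
  step 2. node 1  ⊔preds=0  new=⊤  old=4  +wl: 
  step 3. node 2  ⊔preds=⊤  new=⊤  old=1  +wl: 
  step 4. node 3  ⊔preds=⊤  new=⊤  old=⊥  +wl: 
  step 5. node 4  ⊔preds=⊤  new=⊤  old=0  +wl: 1
  step 6. node 5  ⊔preds=⊥  new=4  stable
  step 7. node 1  ⊔preds=⊤  new=⊤  stable

Least fixpoint reached:
  node 0: 0
  node 1: ⊤
  node 2: ⊤
  node 3: ⊤
  node 4: ⊤
  node 5: 4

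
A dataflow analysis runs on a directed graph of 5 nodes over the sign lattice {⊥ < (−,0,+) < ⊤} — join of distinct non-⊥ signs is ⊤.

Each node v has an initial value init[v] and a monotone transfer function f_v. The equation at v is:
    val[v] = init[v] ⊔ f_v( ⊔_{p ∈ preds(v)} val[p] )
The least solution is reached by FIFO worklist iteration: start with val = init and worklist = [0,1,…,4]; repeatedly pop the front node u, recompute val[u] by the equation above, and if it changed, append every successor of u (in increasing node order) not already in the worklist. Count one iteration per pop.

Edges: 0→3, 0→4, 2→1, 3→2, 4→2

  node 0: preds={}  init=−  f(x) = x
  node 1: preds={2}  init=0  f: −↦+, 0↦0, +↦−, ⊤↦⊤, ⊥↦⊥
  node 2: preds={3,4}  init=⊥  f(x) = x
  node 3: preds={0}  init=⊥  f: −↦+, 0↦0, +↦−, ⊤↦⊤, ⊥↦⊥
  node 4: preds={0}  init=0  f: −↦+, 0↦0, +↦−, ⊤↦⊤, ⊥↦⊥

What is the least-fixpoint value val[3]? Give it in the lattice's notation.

+

Iteration log — 8 steps:
  step 1. node 0  ⊔preds=⊥  new=−  stable
  step 2. node 1  ⊔preds=⊥  new=0  stable
  step 3. node 2  ⊔preds=0  new=0  old=⊥  +wl: 1
  step 4. node 3  ⊔preds=−  new=+  old=⊥  +wl: 2
  step 5. node 4  ⊔preds=−  new=⊤  old=0  +wl: 
  step 6. node 1  ⊔preds=0  new=0  stable
  step 7. node 2  ⊔preds=⊤  new=⊤  old=0  +wl: 1
  step 8. node 1  ⊔preds=⊤  new=⊤  old=0  +wl: 

Least fixpoint reached:
  node 0: −
  node 1: ⊤
  node 2: ⊤
  node 3: +
  node 4: ⊤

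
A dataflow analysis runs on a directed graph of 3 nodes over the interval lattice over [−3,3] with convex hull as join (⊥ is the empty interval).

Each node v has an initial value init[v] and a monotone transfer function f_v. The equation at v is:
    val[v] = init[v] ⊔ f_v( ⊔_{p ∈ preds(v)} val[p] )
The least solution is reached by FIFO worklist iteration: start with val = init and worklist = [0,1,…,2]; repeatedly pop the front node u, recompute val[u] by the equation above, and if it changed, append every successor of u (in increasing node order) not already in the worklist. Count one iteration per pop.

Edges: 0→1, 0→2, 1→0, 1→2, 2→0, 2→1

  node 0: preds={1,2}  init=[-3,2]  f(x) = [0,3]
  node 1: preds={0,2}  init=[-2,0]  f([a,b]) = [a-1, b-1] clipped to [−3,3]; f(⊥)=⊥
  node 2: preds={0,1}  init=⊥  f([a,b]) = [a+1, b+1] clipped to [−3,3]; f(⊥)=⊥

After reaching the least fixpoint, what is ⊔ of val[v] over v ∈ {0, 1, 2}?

Iteration log — 5 steps:
  step 1. node 0  ⊔preds=[-2,0]  new=[-3,3]  old=[-3,2]  +wl: 
  step 2. node 1  ⊔preds=[-3,3]  new=[-3,2]  old=[-2,0]  +wl: 0
  step 3. node 2  ⊔preds=[-3,3]  new=[-2,3]  old=⊥  +wl: 1
  step 4. node 0  ⊔preds=[-3,3]  new=[-3,3]  stable
  step 5. node 1  ⊔preds=[-3,3]  new=[-3,2]  stable

Least fixpoint reached:
  node 0: [-3,3]
  node 1: [-3,2]
  node 2: [-2,3]

[-3,3]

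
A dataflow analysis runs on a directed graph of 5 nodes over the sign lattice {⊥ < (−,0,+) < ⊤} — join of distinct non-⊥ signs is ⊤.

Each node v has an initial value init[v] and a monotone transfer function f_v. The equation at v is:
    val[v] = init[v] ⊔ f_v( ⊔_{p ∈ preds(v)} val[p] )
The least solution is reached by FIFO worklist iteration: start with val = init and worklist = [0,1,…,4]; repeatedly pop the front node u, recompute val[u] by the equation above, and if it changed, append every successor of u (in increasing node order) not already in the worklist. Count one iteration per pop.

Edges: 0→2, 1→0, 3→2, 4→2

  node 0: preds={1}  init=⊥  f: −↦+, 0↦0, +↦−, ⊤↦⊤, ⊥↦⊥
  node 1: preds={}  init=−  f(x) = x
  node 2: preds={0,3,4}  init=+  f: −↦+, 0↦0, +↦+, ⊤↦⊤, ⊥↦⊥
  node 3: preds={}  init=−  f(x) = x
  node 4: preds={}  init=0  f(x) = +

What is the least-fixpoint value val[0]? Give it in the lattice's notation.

+

Worklist (6 pops):
  #1 pop 0: in=− → + (was ⊥); enqueue []
  #2 pop 1: in=⊥ → − (no change)
  #3 pop 2: in=⊤ → ⊤ (was +); enqueue []
  #4 pop 3: in=⊥ → − (no change)
  #5 pop 4: in=⊥ → ⊤ (was 0); enqueue [2]
  #6 pop 2: in=⊤ → ⊤ (no change)

Fixpoint:
  val[0] = +
  val[1] = −
  val[2] = ⊤
  val[3] = −
  val[4] = ⊤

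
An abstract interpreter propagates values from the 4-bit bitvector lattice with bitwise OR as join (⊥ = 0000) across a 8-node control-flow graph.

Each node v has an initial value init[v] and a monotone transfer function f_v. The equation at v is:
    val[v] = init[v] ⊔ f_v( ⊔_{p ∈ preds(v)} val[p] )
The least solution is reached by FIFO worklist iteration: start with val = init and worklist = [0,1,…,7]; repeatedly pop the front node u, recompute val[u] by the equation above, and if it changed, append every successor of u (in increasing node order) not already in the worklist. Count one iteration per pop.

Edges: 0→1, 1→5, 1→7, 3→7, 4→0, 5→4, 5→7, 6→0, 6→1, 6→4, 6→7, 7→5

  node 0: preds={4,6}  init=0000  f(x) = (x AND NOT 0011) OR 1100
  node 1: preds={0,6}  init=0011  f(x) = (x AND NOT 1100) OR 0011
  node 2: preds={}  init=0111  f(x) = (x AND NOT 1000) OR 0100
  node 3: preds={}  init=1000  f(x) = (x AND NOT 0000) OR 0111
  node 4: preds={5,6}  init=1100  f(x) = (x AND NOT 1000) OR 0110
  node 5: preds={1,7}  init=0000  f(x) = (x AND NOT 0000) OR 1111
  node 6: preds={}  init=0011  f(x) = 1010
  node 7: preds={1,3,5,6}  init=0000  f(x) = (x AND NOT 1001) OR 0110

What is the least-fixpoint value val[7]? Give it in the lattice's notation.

0110

Trace (12 dequeues):
  [1] u=0 | in 1111 | out 1100 | prev 0000 | push {}
  [2] u=1 | in 1111 | out 0011 | ==
  [3] u=2 | in 0000 | out 0111 | ==
  [4] u=3 | in 0000 | out 1111 | prev 1000 | push {}
  [5] u=4 | in 0011 | out 1111 | prev 1100 | push {0}
  [6] u=5 | in 0011 | out 1111 | prev 0000 | push {4}
  [7] u=6 | in 0000 | out 1011 | prev 0011 | push {1}
  [8] u=7 | in 1111 | out 0110 | prev 0000 | push {5}
  [9] u=0 | in 1111 | out 1100 | ==
  [10] u=4 | in 1111 | out 1111 | ==
  [11] u=1 | in 1111 | out 0011 | ==
  [12] u=5 | in 0111 | out 1111 | ==

Converged values:
  [0] 1100
  [1] 0011
  [2] 0111
  [3] 1111
  [4] 1111
  [5] 1111
  [6] 1011
  [7] 0110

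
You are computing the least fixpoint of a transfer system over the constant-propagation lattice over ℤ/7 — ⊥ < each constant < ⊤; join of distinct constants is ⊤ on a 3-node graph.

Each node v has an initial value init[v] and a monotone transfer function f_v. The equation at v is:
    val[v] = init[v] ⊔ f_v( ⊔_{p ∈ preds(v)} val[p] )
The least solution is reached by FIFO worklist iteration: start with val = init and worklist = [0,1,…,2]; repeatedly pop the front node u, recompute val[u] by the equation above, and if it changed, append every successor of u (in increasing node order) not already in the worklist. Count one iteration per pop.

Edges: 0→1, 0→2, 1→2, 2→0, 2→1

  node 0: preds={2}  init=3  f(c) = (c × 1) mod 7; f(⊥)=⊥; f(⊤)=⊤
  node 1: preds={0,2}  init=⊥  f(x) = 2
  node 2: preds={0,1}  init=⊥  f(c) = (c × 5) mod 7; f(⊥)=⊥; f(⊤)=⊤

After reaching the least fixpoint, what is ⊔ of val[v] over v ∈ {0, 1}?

⊤

Trace (6 dequeues):
  [1] u=0 | in ⊥ | out 3 | ==
  [2] u=1 | in 3 | out 2 | prev ⊥ | push {}
  [3] u=2 | in ⊤ | out ⊤ | prev ⊥ | push {0,1}
  [4] u=0 | in ⊤ | out ⊤ | prev 3 | push {2}
  [5] u=1 | in ⊤ | out 2 | ==
  [6] u=2 | in ⊤ | out ⊤ | ==

Converged values:
  [0] ⊤
  [1] 2
  [2] ⊤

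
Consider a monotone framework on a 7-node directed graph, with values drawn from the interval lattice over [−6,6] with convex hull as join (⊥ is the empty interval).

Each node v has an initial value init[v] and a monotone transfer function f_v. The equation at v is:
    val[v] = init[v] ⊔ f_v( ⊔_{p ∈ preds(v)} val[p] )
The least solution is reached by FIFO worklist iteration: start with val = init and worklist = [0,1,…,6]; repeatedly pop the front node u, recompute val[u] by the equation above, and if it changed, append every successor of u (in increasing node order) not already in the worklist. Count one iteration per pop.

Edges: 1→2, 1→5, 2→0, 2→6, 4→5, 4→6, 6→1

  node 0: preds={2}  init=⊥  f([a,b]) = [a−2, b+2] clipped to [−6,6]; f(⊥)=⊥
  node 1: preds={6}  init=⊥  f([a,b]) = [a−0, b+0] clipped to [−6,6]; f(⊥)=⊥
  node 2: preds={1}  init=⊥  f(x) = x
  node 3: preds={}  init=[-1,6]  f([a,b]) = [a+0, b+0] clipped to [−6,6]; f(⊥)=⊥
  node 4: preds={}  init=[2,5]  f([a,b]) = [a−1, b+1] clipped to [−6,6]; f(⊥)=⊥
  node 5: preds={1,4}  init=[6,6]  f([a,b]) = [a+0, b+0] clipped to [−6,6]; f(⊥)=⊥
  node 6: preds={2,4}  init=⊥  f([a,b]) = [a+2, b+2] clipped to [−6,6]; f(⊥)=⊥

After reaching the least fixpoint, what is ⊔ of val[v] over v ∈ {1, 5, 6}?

Worklist (12 pops):
  #1 pop 0: in=⊥ → ⊥ (no change)
  #2 pop 1: in=⊥ → ⊥ (no change)
  #3 pop 2: in=⊥ → ⊥ (no change)
  #4 pop 3: in=⊥ → [-1,6] (no change)
  #5 pop 4: in=⊥ → [2,5] (no change)
  #6 pop 5: in=[2,5] → [2,6] (was [6,6]); enqueue []
  #7 pop 6: in=[2,5] → [4,6] (was ⊥); enqueue [1]
  #8 pop 1: in=[4,6] → [4,6] (was ⊥); enqueue [2,5]
  #9 pop 2: in=[4,6] → [4,6] (was ⊥); enqueue [0,6]
  #10 pop 5: in=[2,6] → [2,6] (no change)
  #11 pop 0: in=[4,6] → [2,6] (was ⊥); enqueue []
  #12 pop 6: in=[2,6] → [4,6] (no change)

Fixpoint:
  val[0] = [2,6]
  val[1] = [4,6]
  val[2] = [4,6]
  val[3] = [-1,6]
  val[4] = [2,5]
  val[5] = [2,6]
  val[6] = [4,6]

[2,6]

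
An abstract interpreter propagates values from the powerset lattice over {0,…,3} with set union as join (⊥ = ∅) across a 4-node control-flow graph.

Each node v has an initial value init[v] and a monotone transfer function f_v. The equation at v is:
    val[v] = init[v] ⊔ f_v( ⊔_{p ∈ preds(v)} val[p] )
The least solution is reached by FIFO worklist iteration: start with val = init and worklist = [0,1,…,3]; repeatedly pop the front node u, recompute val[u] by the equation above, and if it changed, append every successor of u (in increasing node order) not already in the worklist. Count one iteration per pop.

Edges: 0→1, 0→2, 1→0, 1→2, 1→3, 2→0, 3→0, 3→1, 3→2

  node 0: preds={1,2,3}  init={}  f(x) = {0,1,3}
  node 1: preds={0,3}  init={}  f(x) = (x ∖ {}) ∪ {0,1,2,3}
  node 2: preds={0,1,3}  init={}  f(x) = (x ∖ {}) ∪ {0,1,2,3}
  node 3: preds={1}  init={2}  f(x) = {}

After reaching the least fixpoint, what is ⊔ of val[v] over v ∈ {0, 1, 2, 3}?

{0,1,2,3}

Iteration log — 5 steps:
  step 1. node 0  ⊔preds={2}  new={0,1,3}  old={}  +wl: 
  step 2. node 1  ⊔preds={0,1,2,3}  new={0,1,2,3}  old={}  +wl: 0
  step 3. node 2  ⊔preds={0,1,2,3}  new={0,1,2,3}  old={}  +wl: 
  step 4. node 3  ⊔preds={0,1,2,3}  new={2}  stable
  step 5. node 0  ⊔preds={0,1,2,3}  new={0,1,3}  stable

Least fixpoint reached:
  node 0: {0,1,3}
  node 1: {0,1,2,3}
  node 2: {0,1,2,3}
  node 3: {2}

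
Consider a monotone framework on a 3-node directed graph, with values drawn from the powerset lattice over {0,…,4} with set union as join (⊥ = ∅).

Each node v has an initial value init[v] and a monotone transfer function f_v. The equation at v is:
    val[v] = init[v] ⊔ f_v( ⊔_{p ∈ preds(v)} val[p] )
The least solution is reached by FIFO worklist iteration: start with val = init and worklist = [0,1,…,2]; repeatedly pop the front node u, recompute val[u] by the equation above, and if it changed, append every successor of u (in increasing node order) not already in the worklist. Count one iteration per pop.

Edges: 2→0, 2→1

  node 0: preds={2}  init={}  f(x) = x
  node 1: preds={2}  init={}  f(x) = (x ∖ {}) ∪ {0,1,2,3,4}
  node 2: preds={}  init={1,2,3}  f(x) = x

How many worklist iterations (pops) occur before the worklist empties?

3

Iteration log — 3 steps:
  step 1. node 0  ⊔preds={1,2,3}  new={1,2,3}  old={}  +wl: 
  step 2. node 1  ⊔preds={1,2,3}  new={0,1,2,3,4}  old={}  +wl: 
  step 3. node 2  ⊔preds={}  new={1,2,3}  stable

Least fixpoint reached:
  node 0: {1,2,3}
  node 1: {0,1,2,3,4}
  node 2: {1,2,3}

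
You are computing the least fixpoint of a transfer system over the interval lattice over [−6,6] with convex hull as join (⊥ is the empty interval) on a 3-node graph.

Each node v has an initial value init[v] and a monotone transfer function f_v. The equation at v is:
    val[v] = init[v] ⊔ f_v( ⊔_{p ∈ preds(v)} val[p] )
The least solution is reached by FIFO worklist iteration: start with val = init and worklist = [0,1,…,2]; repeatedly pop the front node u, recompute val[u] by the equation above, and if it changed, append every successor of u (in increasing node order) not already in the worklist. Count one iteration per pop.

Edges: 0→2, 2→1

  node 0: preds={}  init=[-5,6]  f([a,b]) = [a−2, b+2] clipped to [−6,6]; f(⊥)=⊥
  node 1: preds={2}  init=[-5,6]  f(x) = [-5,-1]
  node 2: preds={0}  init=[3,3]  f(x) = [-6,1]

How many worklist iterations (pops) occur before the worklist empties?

Trace (4 dequeues):
  [1] u=0 | in ⊥ | out [-5,6] | ==
  [2] u=1 | in [3,3] | out [-5,6] | ==
  [3] u=2 | in [-5,6] | out [-6,3] | prev [3,3] | push {1}
  [4] u=1 | in [-6,3] | out [-5,6] | ==

Converged values:
  [0] [-5,6]
  [1] [-5,6]
  [2] [-6,3]

4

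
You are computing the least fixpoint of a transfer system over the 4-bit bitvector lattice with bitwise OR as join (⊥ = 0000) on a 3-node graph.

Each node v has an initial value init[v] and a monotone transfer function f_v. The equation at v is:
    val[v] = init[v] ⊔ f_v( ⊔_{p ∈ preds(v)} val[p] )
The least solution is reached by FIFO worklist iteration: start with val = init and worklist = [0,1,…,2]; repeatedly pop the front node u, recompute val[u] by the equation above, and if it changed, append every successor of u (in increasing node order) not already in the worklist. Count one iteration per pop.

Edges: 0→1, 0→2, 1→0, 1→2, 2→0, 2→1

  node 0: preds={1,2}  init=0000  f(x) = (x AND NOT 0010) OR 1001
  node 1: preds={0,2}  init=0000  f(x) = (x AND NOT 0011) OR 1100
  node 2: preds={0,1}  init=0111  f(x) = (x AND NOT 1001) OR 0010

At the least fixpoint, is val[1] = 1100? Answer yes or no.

Trace (4 dequeues):
  [1] u=0 | in 0111 | out 1101 | prev 0000 | push {}
  [2] u=1 | in 1111 | out 1100 | prev 0000 | push {0}
  [3] u=2 | in 1101 | out 0111 | ==
  [4] u=0 | in 1111 | out 1101 | ==

Converged values:
  [0] 1101
  [1] 1100
  [2] 0111

yes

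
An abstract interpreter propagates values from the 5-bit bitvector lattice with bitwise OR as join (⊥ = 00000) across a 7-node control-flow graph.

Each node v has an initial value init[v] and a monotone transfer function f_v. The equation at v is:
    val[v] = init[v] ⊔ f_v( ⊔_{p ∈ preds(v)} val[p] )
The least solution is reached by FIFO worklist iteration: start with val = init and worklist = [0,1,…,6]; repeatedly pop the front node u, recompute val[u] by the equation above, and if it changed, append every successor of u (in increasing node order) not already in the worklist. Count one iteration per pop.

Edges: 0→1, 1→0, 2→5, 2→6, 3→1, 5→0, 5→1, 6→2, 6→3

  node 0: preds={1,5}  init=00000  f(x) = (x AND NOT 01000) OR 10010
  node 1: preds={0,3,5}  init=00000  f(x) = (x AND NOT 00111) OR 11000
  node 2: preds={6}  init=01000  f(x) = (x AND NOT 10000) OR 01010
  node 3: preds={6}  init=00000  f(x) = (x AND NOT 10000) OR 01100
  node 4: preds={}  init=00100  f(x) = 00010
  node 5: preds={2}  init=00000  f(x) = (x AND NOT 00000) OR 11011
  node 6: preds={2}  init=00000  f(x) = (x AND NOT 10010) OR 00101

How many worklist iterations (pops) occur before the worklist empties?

16

Worklist (16 pops):
  #1 pop 0: in=00000 → 10010 (was 00000); enqueue []
  #2 pop 1: in=10010 → 11000 (was 00000); enqueue [0]
  #3 pop 2: in=00000 → 01010 (was 01000); enqueue []
  #4 pop 3: in=00000 → 01100 (was 00000); enqueue [1]
  #5 pop 4: in=00000 → 00110 (was 00100); enqueue []
  #6 pop 5: in=01010 → 11011 (was 00000); enqueue []
  #7 pop 6: in=01010 → 01101 (was 00000); enqueue [2,3]
  #8 pop 0: in=11011 → 10011 (was 10010); enqueue []
  #9 pop 1: in=11111 → 11000 (no change)
  #10 pop 2: in=01101 → 01111 (was 01010); enqueue [5,6]
  #11 pop 3: in=01101 → 01101 (was 01100); enqueue [1]
  #12 pop 5: in=01111 → 11111 (was 11011); enqueue [0]
  #13 pop 6: in=01111 → 01101 (no change)
  #14 pop 1: in=11111 → 11000 (no change)
  #15 pop 0: in=11111 → 10111 (was 10011); enqueue [1]
  #16 pop 1: in=11111 → 11000 (no change)

Fixpoint:
  val[0] = 10111
  val[1] = 11000
  val[2] = 01111
  val[3] = 01101
  val[4] = 00110
  val[5] = 11111
  val[6] = 01101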